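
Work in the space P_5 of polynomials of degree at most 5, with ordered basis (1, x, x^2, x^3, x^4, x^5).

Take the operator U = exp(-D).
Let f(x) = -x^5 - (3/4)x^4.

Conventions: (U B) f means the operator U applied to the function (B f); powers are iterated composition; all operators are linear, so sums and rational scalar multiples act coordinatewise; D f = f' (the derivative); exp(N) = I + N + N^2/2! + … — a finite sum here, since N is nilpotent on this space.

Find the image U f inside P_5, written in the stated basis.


order-1 term: 5x^4 + 3x^3
order-2 term: -10x^3 - (9/2)x^2
order-3 term: 10x^2 + 3x
order-4 term: -5x - 3/4
order-5 term: 1
the series for exp(-D) f terminates at order 5
exp(-D) f = -x^5 + (17/4)x^4 - 7x^3 + (11/2)x^2 - 2x + 1/4

the result is g(x) = -x^5 + (17/4)x^4 - 7x^3 + (11/2)x^2 - 2x + 1/4


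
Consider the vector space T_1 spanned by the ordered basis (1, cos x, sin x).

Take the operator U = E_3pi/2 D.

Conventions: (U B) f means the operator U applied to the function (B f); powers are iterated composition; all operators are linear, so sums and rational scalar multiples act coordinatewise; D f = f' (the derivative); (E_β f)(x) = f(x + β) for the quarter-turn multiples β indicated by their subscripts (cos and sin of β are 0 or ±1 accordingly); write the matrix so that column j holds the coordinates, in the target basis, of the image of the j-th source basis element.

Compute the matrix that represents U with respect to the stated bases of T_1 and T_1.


image of 1: 0
image of cos x: cos x
image of sin x: sin x
each image's coordinates form column j of the matrix

the matrix is [[0, 0, 0]; [0, 1, 0]; [0, 0, 1]] (rows listed top to bottom)


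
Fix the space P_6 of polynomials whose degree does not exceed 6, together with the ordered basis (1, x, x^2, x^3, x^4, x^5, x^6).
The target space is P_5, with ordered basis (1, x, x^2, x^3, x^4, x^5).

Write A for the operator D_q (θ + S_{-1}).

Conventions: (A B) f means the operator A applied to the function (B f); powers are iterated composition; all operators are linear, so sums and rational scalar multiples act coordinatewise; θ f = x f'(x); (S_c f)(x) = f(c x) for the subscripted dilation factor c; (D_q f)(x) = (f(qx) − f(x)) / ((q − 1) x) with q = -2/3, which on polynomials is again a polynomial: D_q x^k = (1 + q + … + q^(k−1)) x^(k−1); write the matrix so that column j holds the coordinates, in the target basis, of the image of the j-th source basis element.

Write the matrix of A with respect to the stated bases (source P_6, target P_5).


the matrix is [[0, 0, 0, 0, 0, 0, 0]; [0, 0, 1, 0, 0, 0, 0]; [0, 0, 0, 14/9, 0, 0, 0]; [0, 0, 0, 0, 65/27, 0, 0]; [0, 0, 0, 0, 0, 220/81, 0]; [0, 0, 0, 0, 0, 0, 931/243]] (rows listed top to bottom)

image of 1: 0
image of x: 0
image of x^2: x
image of x^3: (14/9)x^2
image of x^4: (65/27)x^3
image of x^5: (220/81)x^4
image of x^6: (931/243)x^5
each image's coordinates form column j of the matrix


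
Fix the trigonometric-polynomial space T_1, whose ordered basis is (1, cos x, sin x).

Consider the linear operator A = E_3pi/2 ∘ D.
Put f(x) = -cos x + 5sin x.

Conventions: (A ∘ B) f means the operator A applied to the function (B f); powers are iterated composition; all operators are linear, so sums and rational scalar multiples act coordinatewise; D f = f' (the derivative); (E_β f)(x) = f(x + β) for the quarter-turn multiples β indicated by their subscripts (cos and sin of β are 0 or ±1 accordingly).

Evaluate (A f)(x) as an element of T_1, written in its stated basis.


g(x) = -cos x + 5sin x

D f = 5cos x + sin x
E_3pi/2 D f = -cos x + 5sin x


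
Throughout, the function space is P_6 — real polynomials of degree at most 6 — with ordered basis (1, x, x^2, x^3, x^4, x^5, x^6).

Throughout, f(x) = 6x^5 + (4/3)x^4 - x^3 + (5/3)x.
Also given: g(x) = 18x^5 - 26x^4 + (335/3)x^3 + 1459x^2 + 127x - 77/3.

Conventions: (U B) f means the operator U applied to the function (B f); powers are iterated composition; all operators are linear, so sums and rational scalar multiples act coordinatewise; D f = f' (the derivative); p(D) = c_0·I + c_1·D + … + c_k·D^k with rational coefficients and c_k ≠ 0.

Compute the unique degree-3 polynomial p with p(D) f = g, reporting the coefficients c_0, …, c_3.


c_0 = 3, c_1 = -1, c_2 = 1, c_3 = 4

D^0 f = 6x^5 + (4/3)x^4 - x^3 + (5/3)x
D^1 f = 30x^4 + (16/3)x^3 - 3x^2 + 5/3
D^2 f = 120x^3 + 16x^2 - 6x
D^3 f = 360x^2 + 32x - 6
matching coefficients of g against c_0 f + c_1 Df + … from the top degree down determines the c_i
solution: c_0 = 3, c_1 = -1, c_2 = 1, c_3 = 4


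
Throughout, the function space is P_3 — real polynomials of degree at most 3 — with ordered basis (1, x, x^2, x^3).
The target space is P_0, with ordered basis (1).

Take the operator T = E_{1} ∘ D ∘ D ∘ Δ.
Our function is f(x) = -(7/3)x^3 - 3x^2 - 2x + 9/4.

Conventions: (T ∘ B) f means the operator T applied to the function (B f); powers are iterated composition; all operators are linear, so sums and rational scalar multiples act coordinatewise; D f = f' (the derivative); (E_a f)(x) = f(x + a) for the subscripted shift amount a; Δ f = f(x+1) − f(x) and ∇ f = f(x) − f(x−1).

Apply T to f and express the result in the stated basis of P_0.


the image equals g(x) = -14

Δ f = -7x^2 - 13x - 22/3
D Δ f = -14x - 13
D D Δ f = -14
E_{1} (D ∘ D) Δ f = -14


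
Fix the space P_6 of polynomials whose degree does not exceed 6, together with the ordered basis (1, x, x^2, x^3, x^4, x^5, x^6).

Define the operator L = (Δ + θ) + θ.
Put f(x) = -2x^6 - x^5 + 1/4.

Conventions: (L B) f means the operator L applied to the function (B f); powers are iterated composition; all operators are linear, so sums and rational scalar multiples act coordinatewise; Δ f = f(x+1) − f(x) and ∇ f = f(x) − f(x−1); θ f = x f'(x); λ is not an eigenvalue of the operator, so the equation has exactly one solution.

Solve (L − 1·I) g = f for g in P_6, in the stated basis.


g(x) = -(2/11)x^6 + (1/99)x^5 + (265/693)x^4 + (278/693)x^3 - (604/2079)x^2 - (2311/2079)x - 8651/8316

write g with unknown coordinates in the stated basis and equate coefficients in (L − 1·I) g = f
solving from the highest basis element down gives g = -(2/11)x^6 + (1/99)x^5 + (265/693)x^4 + (278/693)x^3 - (604/2079)x^2 - (2311/2079)x - 8651/8316
check: L g = -(24/11)x^6 - (98/99)x^5 + (265/693)x^4 + (278/693)x^3 - (604/2079)x^2 - (2311/2079)x - 1643/2079
so L g − 1·g = -2x^6 - x^5 + 1/4 = f ✓


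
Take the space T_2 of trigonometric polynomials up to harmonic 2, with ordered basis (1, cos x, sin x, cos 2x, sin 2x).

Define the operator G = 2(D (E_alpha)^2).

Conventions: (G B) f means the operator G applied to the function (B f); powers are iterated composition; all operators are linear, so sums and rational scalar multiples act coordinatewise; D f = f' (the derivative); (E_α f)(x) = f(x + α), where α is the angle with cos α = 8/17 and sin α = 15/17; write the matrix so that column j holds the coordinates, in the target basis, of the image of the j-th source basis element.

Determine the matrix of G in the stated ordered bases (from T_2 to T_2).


the matrix is [[0, 0, 0, 0, 0]; [0, -480/289, -322/289, 0, 0]; [0, 322/289, -480/289, 0, 0]; [0, 0, 0, 309120/83521, -126716/83521]; [0, 0, 0, 126716/83521, 309120/83521]] (rows listed top to bottom)

image of 1: 0
image of cos x: -(480/289)cos x + (322/289)sin x
image of sin x: -(322/289)cos x - (480/289)sin x
image of cos 2x: (309120/83521)cos 2x + (126716/83521)sin 2x
image of sin 2x: -(126716/83521)cos 2x + (309120/83521)sin 2x
each image's coordinates form column j of the matrix


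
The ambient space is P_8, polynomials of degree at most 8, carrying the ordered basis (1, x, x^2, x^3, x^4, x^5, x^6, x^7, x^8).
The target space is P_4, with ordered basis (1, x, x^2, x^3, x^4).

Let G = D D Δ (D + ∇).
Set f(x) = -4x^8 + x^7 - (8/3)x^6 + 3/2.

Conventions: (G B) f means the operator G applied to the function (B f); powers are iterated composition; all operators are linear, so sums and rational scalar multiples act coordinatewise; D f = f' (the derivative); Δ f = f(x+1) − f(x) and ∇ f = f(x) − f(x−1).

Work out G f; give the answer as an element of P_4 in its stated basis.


D f = -32x^7 + 7x^6 - 16x^5
∇ f = -32x^7 + 119x^6 - 261x^5 + 355x^4 - (937/3)x^3 + 173x^2 - 55x + 23/3
(D + ∇) f = -64x^7 + 126x^6 - 277x^5 + 355x^4 - (937/3)x^3 + 173x^2 - 55x + 23/3
Δ (D + ∇) f = -448x^6 - 588x^5 - 1735x^4 - 1070x^3 - 1031x^2 - 248x - 163/3
D Δ (D + ∇) f = -2688x^5 - 2940x^4 - 6940x^3 - 3210x^2 - 2062x - 248
D (D Δ) (D + ∇) f = -13440x^4 - 11760x^3 - 20820x^2 - 6420x - 2062

g(x) = -13440x^4 - 11760x^3 - 20820x^2 - 6420x - 2062


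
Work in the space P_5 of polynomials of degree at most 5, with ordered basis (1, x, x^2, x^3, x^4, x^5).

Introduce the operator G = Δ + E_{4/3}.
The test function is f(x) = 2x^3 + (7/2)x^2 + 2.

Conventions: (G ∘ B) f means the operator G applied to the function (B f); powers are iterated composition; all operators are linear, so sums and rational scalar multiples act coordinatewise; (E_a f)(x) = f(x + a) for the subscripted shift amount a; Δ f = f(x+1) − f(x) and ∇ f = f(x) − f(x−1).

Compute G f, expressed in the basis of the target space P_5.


the result is g(x) = 2x^3 + (35/2)x^2 + 33x + 997/54

Δ f = 6x^2 + 13x + 11/2
E_{4/3} f = 2x^3 + (23/2)x^2 + 20x + 350/27
(Δ + E_{4/3}) f = 2x^3 + (35/2)x^2 + 33x + 997/54


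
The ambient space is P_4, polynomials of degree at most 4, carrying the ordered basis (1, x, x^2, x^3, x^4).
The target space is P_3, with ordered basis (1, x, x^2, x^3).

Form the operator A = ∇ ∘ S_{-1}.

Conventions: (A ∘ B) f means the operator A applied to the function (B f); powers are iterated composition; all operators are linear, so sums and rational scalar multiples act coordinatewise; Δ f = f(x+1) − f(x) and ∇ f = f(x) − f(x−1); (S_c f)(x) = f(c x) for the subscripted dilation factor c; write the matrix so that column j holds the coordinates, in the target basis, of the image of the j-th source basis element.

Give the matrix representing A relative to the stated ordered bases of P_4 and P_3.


the matrix is [[0, -1, -1, -1, -1]; [0, 0, 2, 3, 4]; [0, 0, 0, -3, -6]; [0, 0, 0, 0, 4]] (rows listed top to bottom)

image of 1: 0
image of x: -1
image of x^2: 2x - 1
image of x^3: -3x^2 + 3x - 1
image of x^4: 4x^3 - 6x^2 + 4x - 1
each image's coordinates form column j of the matrix


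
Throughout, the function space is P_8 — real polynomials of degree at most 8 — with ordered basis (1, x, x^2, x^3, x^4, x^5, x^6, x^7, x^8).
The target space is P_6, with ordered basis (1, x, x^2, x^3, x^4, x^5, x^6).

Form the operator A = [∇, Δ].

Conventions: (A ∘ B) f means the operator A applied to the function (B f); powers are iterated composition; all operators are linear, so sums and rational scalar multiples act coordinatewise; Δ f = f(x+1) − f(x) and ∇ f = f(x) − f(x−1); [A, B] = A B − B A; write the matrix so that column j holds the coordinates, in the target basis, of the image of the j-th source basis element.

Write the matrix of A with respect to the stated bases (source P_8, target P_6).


image of 1: 0
image of x: 0
image of x^2: 0
image of x^3: 0
image of x^4: 0
image of x^5: 0
image of x^6: 0
image of x^7: 0
image of x^8: 0
each image's coordinates form column j of the matrix

the matrix is [[0, 0, 0, 0, 0, 0, 0, 0, 0]; [0, 0, 0, 0, 0, 0, 0, 0, 0]; [0, 0, 0, 0, 0, 0, 0, 0, 0]; [0, 0, 0, 0, 0, 0, 0, 0, 0]; [0, 0, 0, 0, 0, 0, 0, 0, 0]; [0, 0, 0, 0, 0, 0, 0, 0, 0]; [0, 0, 0, 0, 0, 0, 0, 0, 0]] (rows listed top to bottom)


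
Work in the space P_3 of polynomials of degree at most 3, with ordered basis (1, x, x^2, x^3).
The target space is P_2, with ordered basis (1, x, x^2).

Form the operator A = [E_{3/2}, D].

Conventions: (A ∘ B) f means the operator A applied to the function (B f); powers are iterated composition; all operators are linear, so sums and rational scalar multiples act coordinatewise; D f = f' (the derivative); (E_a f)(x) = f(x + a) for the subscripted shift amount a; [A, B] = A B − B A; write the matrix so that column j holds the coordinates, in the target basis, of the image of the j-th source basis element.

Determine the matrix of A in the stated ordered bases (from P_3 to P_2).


the matrix is [[0, 0, 0, 0]; [0, 0, 0, 0]; [0, 0, 0, 0]] (rows listed top to bottom)

image of 1: 0
image of x: 0
image of x^2: 0
image of x^3: 0
each image's coordinates form column j of the matrix


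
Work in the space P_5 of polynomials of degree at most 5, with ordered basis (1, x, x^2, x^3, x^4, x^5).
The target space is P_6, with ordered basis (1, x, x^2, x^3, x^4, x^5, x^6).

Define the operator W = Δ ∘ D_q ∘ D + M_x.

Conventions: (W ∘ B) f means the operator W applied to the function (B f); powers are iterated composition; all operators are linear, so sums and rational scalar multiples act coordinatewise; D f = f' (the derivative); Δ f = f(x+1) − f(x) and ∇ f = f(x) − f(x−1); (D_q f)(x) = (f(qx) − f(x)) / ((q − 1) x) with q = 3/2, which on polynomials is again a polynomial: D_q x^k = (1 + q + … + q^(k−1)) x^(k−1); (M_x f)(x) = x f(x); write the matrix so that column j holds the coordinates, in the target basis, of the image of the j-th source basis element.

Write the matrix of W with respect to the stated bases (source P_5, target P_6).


image of 1: x
image of x: x^2
image of x^2: x^3
image of x^3: x^4 + 15/2
image of x^4: x^5 + 38x + 19
image of x^5: x^6 + (975/8)x^2 + (975/8)x + 325/8
each image's coordinates form column j of the matrix

the matrix is [[0, 0, 0, 15/2, 19, 325/8]; [1, 0, 0, 0, 38, 975/8]; [0, 1, 0, 0, 0, 975/8]; [0, 0, 1, 0, 0, 0]; [0, 0, 0, 1, 0, 0]; [0, 0, 0, 0, 1, 0]; [0, 0, 0, 0, 0, 1]] (rows listed top to bottom)


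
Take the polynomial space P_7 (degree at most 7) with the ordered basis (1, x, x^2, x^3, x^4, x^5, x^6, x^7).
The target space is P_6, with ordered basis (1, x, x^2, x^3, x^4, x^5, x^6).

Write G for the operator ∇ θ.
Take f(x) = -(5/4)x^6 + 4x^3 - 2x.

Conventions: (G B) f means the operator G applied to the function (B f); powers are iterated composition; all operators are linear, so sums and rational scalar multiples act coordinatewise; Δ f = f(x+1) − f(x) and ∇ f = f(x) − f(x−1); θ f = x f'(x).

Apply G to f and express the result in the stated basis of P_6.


the image equals g(x) = -45x^5 + (225/2)x^4 - 150x^3 + (297/2)x^2 - 81x + 35/2

θ f = -(15/2)x^6 + 12x^3 - 2x
∇ θ f = -45x^5 + (225/2)x^4 - 150x^3 + (297/2)x^2 - 81x + 35/2


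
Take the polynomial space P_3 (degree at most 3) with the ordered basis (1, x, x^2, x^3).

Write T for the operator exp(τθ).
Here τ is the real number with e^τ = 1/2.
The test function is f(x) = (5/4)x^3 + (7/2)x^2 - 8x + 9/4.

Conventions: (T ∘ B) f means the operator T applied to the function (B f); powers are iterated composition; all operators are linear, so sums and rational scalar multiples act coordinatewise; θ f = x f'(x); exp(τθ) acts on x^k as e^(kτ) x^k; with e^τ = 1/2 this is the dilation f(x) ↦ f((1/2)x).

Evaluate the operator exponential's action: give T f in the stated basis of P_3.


exp(τθ) x^k = e^(kτ) x^k; with e^τ = 1/2 this sends x^k to (1/2)^k x^k
x ↦ 1/2 x
x^2 ↦ 1/4 x^2
x^3 ↦ 1/8 x^3
applying this coordinatewise to f: exp(τθ) f = (5/32)x^3 + (7/8)x^2 - 4x + 9/4

g(x) = (5/32)x^3 + (7/8)x^2 - 4x + 9/4


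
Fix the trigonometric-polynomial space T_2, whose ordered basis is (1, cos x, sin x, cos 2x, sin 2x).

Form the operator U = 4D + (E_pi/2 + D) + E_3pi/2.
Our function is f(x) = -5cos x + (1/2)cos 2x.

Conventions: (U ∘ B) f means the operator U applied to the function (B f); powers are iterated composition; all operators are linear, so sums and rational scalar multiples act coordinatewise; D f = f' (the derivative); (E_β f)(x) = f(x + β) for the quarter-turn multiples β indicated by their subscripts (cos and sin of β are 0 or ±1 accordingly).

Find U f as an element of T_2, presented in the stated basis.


D f = 5sin x - sin 2x
(4D) f = 20sin x - 4sin 2x
E_pi/2 f = 5sin x - (1/2)cos 2x
D f = 5sin x - sin 2x
(E_pi/2 + D) f = 10sin x - (1/2)cos 2x - sin 2x
E_3pi/2 f = -5sin x - (1/2)cos 2x
(4D + (E_pi/2 + D) + E_3pi/2) f = 25sin x - cos 2x - 5sin 2x

the image equals g(x) = 25sin x - cos 2x - 5sin 2x


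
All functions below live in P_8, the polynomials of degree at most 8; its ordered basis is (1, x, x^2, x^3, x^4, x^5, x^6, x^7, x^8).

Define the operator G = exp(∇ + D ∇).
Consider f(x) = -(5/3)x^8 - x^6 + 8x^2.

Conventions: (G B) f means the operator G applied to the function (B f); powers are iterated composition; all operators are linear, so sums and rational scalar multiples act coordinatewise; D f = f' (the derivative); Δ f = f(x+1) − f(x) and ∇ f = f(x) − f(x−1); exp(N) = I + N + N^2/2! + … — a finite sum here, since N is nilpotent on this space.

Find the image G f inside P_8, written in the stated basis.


g(x) = -(5/3)x^8 - (40/3)x^7 - (283/3)x^6 - (578/3)x^5 - (1840/3)x^4 + 240x^3 - 1327x^2 + 1594x - 1041

order-1 term: -(40/3)x^7 - (140/3)x^6 + (542/3)x^5 - 365x^4 + (1240/3)x^3 - (835/3)x^2 + 120x - 26/3
order-2 term: -(140/3)x^6 - 280x^5 + (1705/3)x^4 + (1220/3)x^3 - (8315/3)x^2 + (10450/3)x - 1478
order-3 term: -(280/3)x^5 - 700x^4 + (1340/3)x^3 + 2710x^2 - (11950/3)x + 830
order-4 term: -(350/3)x^4 - (2800/3)x^3 - (745/3)x^2 + 2740x - 2920/3
order-5 term: -(280/3)x^3 - 700x^2 - (1418/3)x + 2405/3
order-6 term: -(140/3)x^2 - 280x - 493/3
order-7 term: -(40/3)x - 140/3
order-8 term: -5/3
the series for exp(∇ + D ∇) f terminates at order 8
exp(∇ + D ∇) f = -(5/3)x^8 - (40/3)x^7 - (283/3)x^6 - (578/3)x^5 - (1840/3)x^4 + 240x^3 - 1327x^2 + 1594x - 1041


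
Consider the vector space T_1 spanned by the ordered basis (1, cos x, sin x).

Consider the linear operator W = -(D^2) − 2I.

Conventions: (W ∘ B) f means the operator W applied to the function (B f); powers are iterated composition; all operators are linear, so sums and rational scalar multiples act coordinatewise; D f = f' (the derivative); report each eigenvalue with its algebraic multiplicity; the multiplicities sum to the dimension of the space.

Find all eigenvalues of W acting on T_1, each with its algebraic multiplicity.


λ = -2 (multiplicity 1), λ = -1 (multiplicity 2)

image of 1: -2
image of cos x: -cos x
image of sin x: -sin x
the matrix is diagonal; its diagonal is (-2, -1, -1)
for a triangular matrix the eigenvalues are the diagonal entries, with algebraic multiplicity their repetition count


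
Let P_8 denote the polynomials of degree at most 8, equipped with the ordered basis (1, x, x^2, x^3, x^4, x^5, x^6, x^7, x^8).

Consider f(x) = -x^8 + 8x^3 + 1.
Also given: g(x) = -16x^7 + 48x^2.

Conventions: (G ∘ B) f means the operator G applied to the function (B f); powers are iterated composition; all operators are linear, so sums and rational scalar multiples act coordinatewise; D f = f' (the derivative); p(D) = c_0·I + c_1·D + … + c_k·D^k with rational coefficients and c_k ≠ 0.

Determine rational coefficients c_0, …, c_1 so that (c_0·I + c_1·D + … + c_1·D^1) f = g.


D^0 f = -x^8 + 8x^3 + 1
D^1 f = -8x^7 + 24x^2
matching coefficients of g against c_0 f + c_1 Df + … from the top degree down determines the c_i
solution: c_0 = 0, c_1 = 2

p(D) = 2·D, i.e. c_0 = 0, c_1 = 2


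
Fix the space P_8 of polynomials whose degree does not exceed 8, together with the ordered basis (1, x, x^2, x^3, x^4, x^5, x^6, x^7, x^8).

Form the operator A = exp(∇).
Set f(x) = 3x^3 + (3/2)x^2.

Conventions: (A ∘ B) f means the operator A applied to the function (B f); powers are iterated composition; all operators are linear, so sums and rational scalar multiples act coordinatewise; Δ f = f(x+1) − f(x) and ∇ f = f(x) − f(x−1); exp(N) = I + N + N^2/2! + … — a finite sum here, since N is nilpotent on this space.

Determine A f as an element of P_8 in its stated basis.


order-1 term: 9x^2 - 6x + 3/2
order-2 term: 9x - 15/2
order-3 term: 3
the series for exp(∇) f terminates at order 3
exp(∇) f = 3x^3 + (21/2)x^2 + 3x - 3

the image equals g(x) = 3x^3 + (21/2)x^2 + 3x - 3


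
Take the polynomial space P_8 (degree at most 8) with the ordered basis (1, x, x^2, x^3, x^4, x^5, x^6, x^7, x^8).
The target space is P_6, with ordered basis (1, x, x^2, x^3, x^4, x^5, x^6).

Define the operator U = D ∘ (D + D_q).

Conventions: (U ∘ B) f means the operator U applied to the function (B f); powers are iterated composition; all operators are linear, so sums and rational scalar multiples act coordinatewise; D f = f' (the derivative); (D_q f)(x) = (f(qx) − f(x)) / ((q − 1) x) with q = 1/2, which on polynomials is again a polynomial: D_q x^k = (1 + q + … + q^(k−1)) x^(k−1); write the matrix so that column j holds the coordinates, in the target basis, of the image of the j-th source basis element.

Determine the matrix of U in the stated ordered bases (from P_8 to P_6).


image of 1: 0
image of x: 0
image of x^2: 7/2
image of x^3: (19/2)x
image of x^4: (141/8)x^2
image of x^5: (111/4)x^3
image of x^6: (1275/32)x^4
image of x^7: (1725/32)x^5
image of x^8: (8953/128)x^6
each image's coordinates form column j of the matrix

the matrix is [[0, 0, 7/2, 0, 0, 0, 0, 0, 0]; [0, 0, 0, 19/2, 0, 0, 0, 0, 0]; [0, 0, 0, 0, 141/8, 0, 0, 0, 0]; [0, 0, 0, 0, 0, 111/4, 0, 0, 0]; [0, 0, 0, 0, 0, 0, 1275/32, 0, 0]; [0, 0, 0, 0, 0, 0, 0, 1725/32, 0]; [0, 0, 0, 0, 0, 0, 0, 0, 8953/128]] (rows listed top to bottom)


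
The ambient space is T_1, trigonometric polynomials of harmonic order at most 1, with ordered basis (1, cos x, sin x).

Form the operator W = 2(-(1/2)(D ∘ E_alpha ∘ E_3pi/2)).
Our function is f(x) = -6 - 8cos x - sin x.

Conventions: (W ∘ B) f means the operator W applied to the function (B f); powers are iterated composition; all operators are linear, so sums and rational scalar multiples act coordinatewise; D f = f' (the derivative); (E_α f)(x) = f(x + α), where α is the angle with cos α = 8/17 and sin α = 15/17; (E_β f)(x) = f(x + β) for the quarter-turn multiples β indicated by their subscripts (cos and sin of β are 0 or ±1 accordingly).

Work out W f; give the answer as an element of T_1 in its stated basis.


the result is g(x) = (79/17)cos x - (112/17)sin x

E_3pi/2 f = -6 + cos x - 8sin x
E_alpha E_3pi/2 f = -6 - (112/17)cos x - (79/17)sin x
D E_alpha E_3pi/2 f = -(79/17)cos x + (112/17)sin x
(-(1/2)(D ∘ E_alpha ∘ E_3pi/2)) f = (79/34)cos x - (56/17)sin x
(2(-(1/2)(D ∘ E_alpha ∘ E_3pi/2))) f = (79/17)cos x - (112/17)sin x


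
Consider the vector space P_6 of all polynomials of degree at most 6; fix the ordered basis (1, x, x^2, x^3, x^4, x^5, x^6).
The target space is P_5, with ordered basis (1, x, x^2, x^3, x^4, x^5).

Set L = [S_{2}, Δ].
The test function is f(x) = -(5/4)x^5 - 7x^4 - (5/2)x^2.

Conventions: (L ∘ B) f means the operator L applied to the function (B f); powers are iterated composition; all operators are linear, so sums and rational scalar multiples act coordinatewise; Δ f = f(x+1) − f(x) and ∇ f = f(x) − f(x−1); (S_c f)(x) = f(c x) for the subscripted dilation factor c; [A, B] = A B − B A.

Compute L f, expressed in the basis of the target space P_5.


the result is g(x) = 100x^4 + 524x^3 + 854x^2 + (1179/2)x + 605/4

Δ f = -(25/4)x^4 - (81/2)x^3 - (109/2)x^2 - (157/4)x - 43/4
S_{2} Δ f = -100x^4 - 324x^3 - 218x^2 - (157/2)x - 43/4
S_{2} f = -40x^5 - 112x^4 - 10x^2
Δ S_{2} f = -200x^4 - 848x^3 - 1072x^2 - 668x - 162
[S_{2}, Δ] f = 100x^4 + 524x^3 + 854x^2 + (1179/2)x + 605/4


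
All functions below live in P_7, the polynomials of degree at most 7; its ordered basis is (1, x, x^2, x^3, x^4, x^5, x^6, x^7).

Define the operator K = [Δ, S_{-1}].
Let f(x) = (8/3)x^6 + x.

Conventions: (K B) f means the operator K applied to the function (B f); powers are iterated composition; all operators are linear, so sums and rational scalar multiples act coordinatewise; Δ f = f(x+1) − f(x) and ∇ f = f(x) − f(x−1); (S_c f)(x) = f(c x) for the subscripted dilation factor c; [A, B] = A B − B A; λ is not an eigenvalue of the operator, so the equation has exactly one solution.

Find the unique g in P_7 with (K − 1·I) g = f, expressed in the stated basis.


the image equals g(x) = -(8/3)x^6 - 32x^5 + 320x^4 + (7360/3)x^3 - 14080x^2 - 53793x + 308230/3

write g with unknown coordinates in the stated basis and equate coefficients in (K − 1·I) g = f
solving from the highest basis element down gives g = -(8/3)x^6 - 32x^5 + 320x^4 + (7360/3)x^3 - 14080x^2 - 53793x + 308230/3
check: K g = -32x^5 + 320x^4 + (7360/3)x^3 - 14080x^2 - 53792x + 308230/3
so K g − 1·g = (8/3)x^6 + x = f ✓


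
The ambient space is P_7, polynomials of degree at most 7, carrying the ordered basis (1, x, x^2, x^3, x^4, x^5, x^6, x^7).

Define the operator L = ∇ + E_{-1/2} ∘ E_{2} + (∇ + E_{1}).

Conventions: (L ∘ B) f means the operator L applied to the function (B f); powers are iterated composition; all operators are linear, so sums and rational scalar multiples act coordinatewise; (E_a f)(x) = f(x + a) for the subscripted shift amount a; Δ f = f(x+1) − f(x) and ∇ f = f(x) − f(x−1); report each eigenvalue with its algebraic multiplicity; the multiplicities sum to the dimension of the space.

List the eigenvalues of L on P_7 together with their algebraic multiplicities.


image of 1: 2
image of x: 2x + 9/2
image of x^2: 2x^2 + 9x + 5/4
image of x^3: 2x^3 + (27/2)x^2 + (15/4)x + 51/8
image of x^4: 2x^4 + 18x^3 + (15/2)x^2 + (51/2)x + 65/16
image of x^5: 2x^5 + (45/2)x^4 + (25/2)x^3 + (255/4)x^2 + (325/16)x + 339/32
image of x^6: 2x^6 + 27x^5 + (75/4)x^4 + (255/2)x^3 + (975/16)x^2 + (1017/16)x + 665/64
image of x^7: 2x^7 + (63/2)x^6 + (105/4)x^5 + (1785/8)x^4 + (2275/16)x^3 + (7119/32)x^2 + (4655/64)x + 2571/128
the matrix is upper triangular; its diagonal is (2, 2, 2, 2, 2, 2, 2, 2)
for a triangular matrix the eigenvalues are the diagonal entries, with algebraic multiplicity their repetition count

λ = 2 (multiplicity 8)


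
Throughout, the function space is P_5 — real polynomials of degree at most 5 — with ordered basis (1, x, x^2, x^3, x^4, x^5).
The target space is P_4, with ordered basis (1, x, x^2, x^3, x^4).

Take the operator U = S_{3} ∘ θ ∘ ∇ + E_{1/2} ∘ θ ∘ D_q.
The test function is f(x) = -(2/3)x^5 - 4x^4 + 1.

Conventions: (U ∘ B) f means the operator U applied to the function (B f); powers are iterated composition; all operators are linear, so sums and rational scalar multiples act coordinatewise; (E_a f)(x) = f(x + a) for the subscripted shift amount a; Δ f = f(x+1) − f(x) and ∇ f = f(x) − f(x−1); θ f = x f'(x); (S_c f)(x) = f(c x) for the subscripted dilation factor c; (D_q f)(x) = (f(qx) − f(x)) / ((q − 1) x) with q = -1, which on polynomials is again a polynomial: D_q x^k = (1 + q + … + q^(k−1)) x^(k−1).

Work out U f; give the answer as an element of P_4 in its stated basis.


the image equals g(x) = -(3248/3)x^4 - (2284/3)x^3 + 308x^2 - (118/3)x - 1/6

∇ f = -(10/3)x^4 - (28/3)x^3 + (52/3)x^2 - (38/3)x + 10/3
θ ∇ f = -(40/3)x^4 - 28x^3 + (104/3)x^2 - (38/3)x
S_{3} θ ∇ f = -1080x^4 - 756x^3 + 312x^2 - 38x
D_q f = -(2/3)x^4
θ D_q f = -(8/3)x^4
E_{1/2} θ D_q f = -(8/3)x^4 - (16/3)x^3 - 4x^2 - (4/3)x - 1/6
(S_{3} ∘ θ ∘ ∇ + E_{1/2} ∘ θ ∘ D_q) f = -(3248/3)x^4 - (2284/3)x^3 + 308x^2 - (118/3)x - 1/6


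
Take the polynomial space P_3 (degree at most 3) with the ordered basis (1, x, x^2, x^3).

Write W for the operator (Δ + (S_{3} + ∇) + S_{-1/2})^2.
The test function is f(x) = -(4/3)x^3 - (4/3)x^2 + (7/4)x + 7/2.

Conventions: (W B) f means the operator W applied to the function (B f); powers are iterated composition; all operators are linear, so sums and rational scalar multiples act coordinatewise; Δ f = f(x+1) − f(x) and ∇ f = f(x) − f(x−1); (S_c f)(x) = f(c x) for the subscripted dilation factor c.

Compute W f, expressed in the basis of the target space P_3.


Δ f = -4x^2 - (20/3)x - 11/12
S_{3} f = -36x^3 - 12x^2 + (21/4)x + 7/2
∇ f = -4x^2 + (4/3)x + 7/4
(S_{3} + ∇) f = -36x^3 - 16x^2 + (79/12)x + 21/4
S_{-1/2} f = (1/6)x^3 - (1/3)x^2 - (7/8)x + 7/2
(Δ + (S_{3} + ∇) + S_{-1/2}) f = -(215/6)x^3 - (61/3)x^2 - (23/24)x + 47/6
Δ (Δ + (S_{3} + ∇) + S_{-1/2}) f = -(215/2)x^2 - (889/6)x - 457/8
S_{3} (Δ + (S_{3} + ∇) + S_{-1/2}) f = -(1935/2)x^3 - 183x^2 - (23/8)x + 47/6
∇ (Δ + (S_{3} + ∇) + S_{-1/2}) f = -(215/2)x^2 + (401/6)x - 395/24
(S_{3} + ∇) (Δ + (S_{3} + ∇) + S_{-1/2}) f = -(1935/2)x^3 - (581/2)x^2 + (1535/24)x - 69/8
S_{-1/2} (Δ + (S_{3} + ∇) + S_{-1/2}) f = (215/48)x^3 - (61/12)x^2 + (23/48)x + 47/6
(Δ + (S_{3} + ∇) + S_{-1/2}) (Δ + (S_{3} + ∇) + S_{-1/2}) f = -(46225/48)x^3 - (4837/12)x^2 - (4019/48)x - 695/12

the image equals g(x) = -(46225/48)x^3 - (4837/12)x^2 - (4019/48)x - 695/12


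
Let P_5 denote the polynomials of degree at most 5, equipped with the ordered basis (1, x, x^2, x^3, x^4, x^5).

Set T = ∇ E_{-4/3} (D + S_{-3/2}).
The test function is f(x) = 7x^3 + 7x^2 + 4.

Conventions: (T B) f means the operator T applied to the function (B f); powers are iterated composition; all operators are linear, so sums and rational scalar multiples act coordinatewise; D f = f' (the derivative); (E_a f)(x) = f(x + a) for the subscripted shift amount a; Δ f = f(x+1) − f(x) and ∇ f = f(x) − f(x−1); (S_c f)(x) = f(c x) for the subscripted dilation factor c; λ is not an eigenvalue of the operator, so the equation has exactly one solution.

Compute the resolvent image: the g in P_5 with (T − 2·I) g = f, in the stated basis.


g(x) = -(7/2)x^3 + (455/32)x^2 - (5565/128)x + 34025/512

write g with unknown coordinates in the stated basis and equate coefficients in (T − 2·I) g = f
solving from the highest basis element down gives g = -(7/2)x^3 + (455/32)x^2 - (5565/128)x + 34025/512
check: T g = (567/16)x^2 - (5565/64)x + 35049/256
so T g − 2·g = 7x^3 + 7x^2 + 4 = f ✓


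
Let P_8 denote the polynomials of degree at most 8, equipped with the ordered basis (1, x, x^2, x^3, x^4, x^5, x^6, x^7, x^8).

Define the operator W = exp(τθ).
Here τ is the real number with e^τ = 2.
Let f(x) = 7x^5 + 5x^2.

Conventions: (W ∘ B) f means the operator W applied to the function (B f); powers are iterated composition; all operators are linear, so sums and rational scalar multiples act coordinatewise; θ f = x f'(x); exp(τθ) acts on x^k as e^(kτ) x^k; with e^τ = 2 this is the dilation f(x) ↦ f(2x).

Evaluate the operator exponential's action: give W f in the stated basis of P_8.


the result is g(x) = 224x^5 + 20x^2

exp(τθ) x^k = e^(kτ) x^k; with e^τ = 2 this sends x^k to 2^k x^k
x^2 ↦ 4 x^2
x^5 ↦ 32 x^5
applying this coordinatewise to f: exp(τθ) f = 224x^5 + 20x^2


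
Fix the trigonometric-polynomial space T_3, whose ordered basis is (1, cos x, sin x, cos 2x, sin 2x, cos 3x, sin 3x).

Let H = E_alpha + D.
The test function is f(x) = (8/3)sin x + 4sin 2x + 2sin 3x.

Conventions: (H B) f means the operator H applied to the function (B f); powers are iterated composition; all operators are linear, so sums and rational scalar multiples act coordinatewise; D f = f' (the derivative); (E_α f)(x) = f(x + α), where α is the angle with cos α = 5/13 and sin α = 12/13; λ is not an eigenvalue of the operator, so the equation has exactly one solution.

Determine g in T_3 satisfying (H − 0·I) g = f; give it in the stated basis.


the image equals g(x) = -(4/3)cos x + (4/15)sin x - (1832/1325)cos 2x - (476/1325)sin 2x - (5763/8501)cos 3x - (2035/8501)sin 3x

write g with unknown coordinates in the stated basis and equate coefficients in (H − 0·I) g = f
solving from the highest basis element down gives g = -(4/3)cos x + (4/15)sin x - (1832/1325)cos 2x - (476/1325)sin 2x - (5763/8501)cos 3x - (2035/8501)sin 3x
check: H g = (8/3)sin x + 4sin 2x + 2sin 3x
so H g − 0·g = (8/3)sin x + 4sin 2x + 2sin 3x = f ✓


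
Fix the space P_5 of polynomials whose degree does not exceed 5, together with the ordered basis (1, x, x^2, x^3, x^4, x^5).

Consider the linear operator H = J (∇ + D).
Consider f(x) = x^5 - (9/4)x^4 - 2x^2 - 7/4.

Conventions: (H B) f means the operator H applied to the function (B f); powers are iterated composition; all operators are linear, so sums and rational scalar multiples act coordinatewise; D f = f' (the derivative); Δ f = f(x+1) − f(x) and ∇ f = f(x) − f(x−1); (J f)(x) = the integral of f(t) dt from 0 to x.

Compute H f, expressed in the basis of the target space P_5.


∇ f = 5x^4 - 19x^3 + (47/2)x^2 - 18x + 21/4
D f = 5x^4 - 9x^3 - 4x
(∇ + D) f = 10x^4 - 28x^3 + (47/2)x^2 - 22x + 21/4
J (∇ + D) f = 2x^5 - 7x^4 + (47/6)x^3 - 11x^2 + (21/4)x

the image equals g(x) = 2x^5 - 7x^4 + (47/6)x^3 - 11x^2 + (21/4)x


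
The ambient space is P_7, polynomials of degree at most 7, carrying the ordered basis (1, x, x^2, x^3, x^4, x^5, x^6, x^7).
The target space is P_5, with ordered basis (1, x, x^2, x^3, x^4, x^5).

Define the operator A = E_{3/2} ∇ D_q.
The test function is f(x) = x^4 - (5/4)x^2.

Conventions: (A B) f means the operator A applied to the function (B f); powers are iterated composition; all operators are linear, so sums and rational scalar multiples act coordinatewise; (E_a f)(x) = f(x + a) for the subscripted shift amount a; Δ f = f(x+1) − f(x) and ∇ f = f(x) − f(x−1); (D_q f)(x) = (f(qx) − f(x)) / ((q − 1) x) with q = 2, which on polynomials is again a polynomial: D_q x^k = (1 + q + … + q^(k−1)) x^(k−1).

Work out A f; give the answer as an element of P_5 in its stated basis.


D_q f = 15x^3 - (15/4)x
∇ D_q f = 45x^2 - 45x + 45/4
E_{3/2} (∇ D_q) f = 45x^2 + 90x + 45

the result is g(x) = 45x^2 + 90x + 45


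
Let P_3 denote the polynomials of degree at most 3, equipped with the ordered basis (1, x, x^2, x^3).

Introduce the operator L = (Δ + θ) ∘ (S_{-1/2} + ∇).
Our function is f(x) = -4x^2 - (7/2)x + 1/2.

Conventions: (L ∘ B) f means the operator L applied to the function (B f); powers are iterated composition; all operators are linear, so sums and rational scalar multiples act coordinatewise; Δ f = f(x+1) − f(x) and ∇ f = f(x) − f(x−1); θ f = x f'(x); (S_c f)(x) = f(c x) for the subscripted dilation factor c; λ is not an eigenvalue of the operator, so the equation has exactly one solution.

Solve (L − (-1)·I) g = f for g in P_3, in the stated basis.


write g with unknown coordinates in the stated basis and equate coefficients in (L − (-1)·I) g = f
solving from the highest basis element down gives g = -(8/3)x^2 + (19/3)x + 29/3
check: L g = -(4/3)x^2 - (59/6)x - 55/6
so L g − (-1)·g = -4x^2 - (7/2)x + 1/2 = f ✓

g(x) = -(8/3)x^2 + (19/3)x + 29/3


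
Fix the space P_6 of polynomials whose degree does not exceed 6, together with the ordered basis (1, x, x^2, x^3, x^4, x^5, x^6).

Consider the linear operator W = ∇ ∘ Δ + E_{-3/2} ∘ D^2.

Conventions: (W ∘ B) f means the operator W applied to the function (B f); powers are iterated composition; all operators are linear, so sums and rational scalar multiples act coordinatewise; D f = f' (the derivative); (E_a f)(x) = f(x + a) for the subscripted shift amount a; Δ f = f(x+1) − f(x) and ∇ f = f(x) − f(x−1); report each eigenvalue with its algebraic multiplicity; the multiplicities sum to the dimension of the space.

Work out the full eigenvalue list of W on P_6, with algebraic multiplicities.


image of 1: 0
image of x: 0
image of x^2: 4
image of x^3: 12x - 9
image of x^4: 24x^2 - 36x + 29
image of x^5: 40x^3 - 90x^2 + 145x - 135/2
image of x^6: 60x^4 - 180x^3 + 435x^2 - 405x + 1231/8
the matrix is upper triangular; its diagonal is (0, 0, 0, 0, 0, 0, 0)
for a triangular matrix the eigenvalues are the diagonal entries, with algebraic multiplicity their repetition count

λ = 0 (multiplicity 7)


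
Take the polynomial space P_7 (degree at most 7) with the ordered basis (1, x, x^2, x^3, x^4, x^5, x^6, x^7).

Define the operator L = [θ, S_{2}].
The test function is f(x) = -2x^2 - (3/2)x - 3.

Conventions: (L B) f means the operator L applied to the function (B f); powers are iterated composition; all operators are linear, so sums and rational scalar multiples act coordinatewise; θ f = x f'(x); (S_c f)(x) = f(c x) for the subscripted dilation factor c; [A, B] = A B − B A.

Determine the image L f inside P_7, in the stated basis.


g(x) = 0

S_{2} f = -8x^2 - 3x - 3
θ S_{2} f = -16x^2 - 3x
θ f = -4x^2 - (3/2)x
S_{2} θ f = -16x^2 - 3x
[θ, S_{2}] f = 0


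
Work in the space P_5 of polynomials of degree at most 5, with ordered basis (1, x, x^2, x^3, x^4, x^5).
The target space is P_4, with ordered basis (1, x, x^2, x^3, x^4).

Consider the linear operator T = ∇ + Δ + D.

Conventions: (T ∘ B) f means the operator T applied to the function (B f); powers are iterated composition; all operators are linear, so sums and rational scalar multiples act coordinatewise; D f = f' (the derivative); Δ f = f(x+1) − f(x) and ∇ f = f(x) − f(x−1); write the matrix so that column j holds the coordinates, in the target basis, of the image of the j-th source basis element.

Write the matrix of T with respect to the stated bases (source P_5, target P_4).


image of 1: 0
image of x: 3
image of x^2: 6x
image of x^3: 9x^2 + 2
image of x^4: 12x^3 + 8x
image of x^5: 15x^4 + 20x^2 + 2
each image's coordinates form column j of the matrix

the matrix is [[0, 3, 0, 2, 0, 2]; [0, 0, 6, 0, 8, 0]; [0, 0, 0, 9, 0, 20]; [0, 0, 0, 0, 12, 0]; [0, 0, 0, 0, 0, 15]] (rows listed top to bottom)


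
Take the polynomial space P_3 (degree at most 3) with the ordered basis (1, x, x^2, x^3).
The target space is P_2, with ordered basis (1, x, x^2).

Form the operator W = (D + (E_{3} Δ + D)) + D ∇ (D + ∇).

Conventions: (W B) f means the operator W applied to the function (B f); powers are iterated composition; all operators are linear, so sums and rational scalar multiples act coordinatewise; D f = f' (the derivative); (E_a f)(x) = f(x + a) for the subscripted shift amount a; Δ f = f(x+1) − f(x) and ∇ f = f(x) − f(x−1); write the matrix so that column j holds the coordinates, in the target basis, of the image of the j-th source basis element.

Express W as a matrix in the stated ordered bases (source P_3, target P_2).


image of 1: 0
image of x: 3
image of x^2: 6x + 7
image of x^3: 9x^2 + 21x + 49
each image's coordinates form column j of the matrix

the matrix is [[0, 3, 7, 49]; [0, 0, 6, 21]; [0, 0, 0, 9]] (rows listed top to bottom)


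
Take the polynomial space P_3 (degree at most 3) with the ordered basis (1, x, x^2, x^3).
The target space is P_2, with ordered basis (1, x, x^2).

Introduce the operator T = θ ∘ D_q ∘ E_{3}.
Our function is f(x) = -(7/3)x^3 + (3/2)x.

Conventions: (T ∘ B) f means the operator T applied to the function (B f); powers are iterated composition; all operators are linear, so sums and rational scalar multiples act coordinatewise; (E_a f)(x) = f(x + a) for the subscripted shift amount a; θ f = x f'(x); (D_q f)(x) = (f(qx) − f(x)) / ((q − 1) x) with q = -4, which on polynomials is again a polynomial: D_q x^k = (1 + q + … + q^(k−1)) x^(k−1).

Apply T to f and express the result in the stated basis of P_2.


E_{3} f = -(7/3)x^3 - 21x^2 - (123/2)x - 117/2
D_q E_{3} f = -(91/3)x^2 + 63x - 123/2
θ D_q E_{3} f = -(182/3)x^2 + 63x

the result is g(x) = -(182/3)x^2 + 63x


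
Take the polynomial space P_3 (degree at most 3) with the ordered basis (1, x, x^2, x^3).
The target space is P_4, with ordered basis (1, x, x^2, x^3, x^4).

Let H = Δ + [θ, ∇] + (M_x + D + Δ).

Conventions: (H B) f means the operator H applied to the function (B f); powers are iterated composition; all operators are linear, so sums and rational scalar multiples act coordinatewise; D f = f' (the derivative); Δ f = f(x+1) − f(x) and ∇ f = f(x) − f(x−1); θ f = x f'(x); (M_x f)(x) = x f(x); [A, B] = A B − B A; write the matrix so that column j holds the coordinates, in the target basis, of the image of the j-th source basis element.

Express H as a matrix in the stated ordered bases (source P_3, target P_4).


image of 1: x
image of x: x^2 + 2
image of x^2: x^3 + 4x + 4
image of x^3: x^4 + 6x^2 + 12x - 1
each image's coordinates form column j of the matrix

the matrix is [[0, 2, 4, -1]; [1, 0, 4, 12]; [0, 1, 0, 6]; [0, 0, 1, 0]; [0, 0, 0, 1]] (rows listed top to bottom)
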